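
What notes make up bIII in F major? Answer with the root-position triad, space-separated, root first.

Ab C Eb

Scale degree 3 in F major is A. bIII uses the lowered form, Ab, taken from F minor. In F minor the chord on Ab is Ab–C–Eb.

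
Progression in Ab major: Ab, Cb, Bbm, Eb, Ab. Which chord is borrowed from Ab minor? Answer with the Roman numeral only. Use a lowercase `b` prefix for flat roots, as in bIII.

In Ab major the diatonic chords are Ab, Bbm, Cm, Db, Eb, Fm, Gdim. Of the given chords, Ab, Bbm and Eb are diatonic. But Cb (Cb–Eb–Gb) is foreign: the diatonic iii on degree 3 is Cm, whereas Cb comes from Ab minor. It is labeled bIII.

bIII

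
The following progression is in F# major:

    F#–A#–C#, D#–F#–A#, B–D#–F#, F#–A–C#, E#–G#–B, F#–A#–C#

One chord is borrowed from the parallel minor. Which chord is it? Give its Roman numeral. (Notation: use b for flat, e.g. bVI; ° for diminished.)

The diatonic triads in F# major are F#, G#m, A#m, B, C#, D#m, E#dim. F#–A#–C# = F#, D#–F#–A# = D#m, B–D#–F# = B and E#–G#–B = E#dim are all diatonic. F#–A–C# is not: scale degree 1 in F# major carries F# (I). In F# minor the chord on that degree is F#m, so here it functions as i, borrowed from the parallel minor.

i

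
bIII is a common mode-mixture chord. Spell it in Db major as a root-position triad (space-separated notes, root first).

bIII is built on the lowered scale degree 3. In Db major degree 3 is F; lowered it becomes Fb. Stacking thirds in Db minor on Fb gives Fb–Ab–Cb.

Fb Ab Cb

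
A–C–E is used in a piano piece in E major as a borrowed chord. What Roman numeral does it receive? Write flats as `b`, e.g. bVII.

iv

The root A is the diatonic 4th degree of E major; the borrowing shows in the chord quality. Diatonically E major has A (IV) on that degree; A–C–E is instead the minor chord native to E minor, so it takes the label iv.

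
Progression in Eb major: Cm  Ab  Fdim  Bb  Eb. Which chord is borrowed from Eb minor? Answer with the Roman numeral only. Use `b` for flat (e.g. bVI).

ii°

In Eb major the diatonic chords are Eb, Fm, Gm, Ab, Bb, Cm, Ddim. Of the given chords, Cm, Ab, Bb and Eb are diatonic. But Fdim (F–Ab–Cb) is foreign: the diatonic ii on degree 2 is Fm, whereas Fdim comes from Eb minor. It is labeled ii°.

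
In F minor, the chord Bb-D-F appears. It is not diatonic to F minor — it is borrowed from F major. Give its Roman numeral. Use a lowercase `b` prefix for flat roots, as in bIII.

IV

The root Bb is the diatonic 4th degree of F minor; the borrowing shows in the chord quality. Bb–D–F is a major chord — the form found in F major, not the diatonic iv (Bbm). Borrowed into F minor it is written IV.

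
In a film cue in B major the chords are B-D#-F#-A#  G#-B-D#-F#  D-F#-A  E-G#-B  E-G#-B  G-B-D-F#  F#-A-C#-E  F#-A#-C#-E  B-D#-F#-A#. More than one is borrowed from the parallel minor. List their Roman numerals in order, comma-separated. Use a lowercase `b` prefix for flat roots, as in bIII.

In B major the diatonic chords are B, C#m, D#m, E, F#, G#m, A#dim. B–D#–F#–A# = Bmaj7, G#–B–D#–F# = G#m7, E–G#–B = E and F#–A#–C#–E = F#7 all belong to that set. D–F#–A is not: scale degree 3 in B major carries D#m (iii). In B minor the chord on that degree is D, so here it functions as bIII, borrowed from the parallel minor. G–B–D–F# doesn't fit — on degree 6 B major would have G#m (vi). Gmaj7 is the degree-6 chord of B minor, so it is the borrowed bVImaj7. F#–A–C#–E is not: scale degree 5 in B major carries F# (V). In B minor the chord on that degree is F#m7, so here it functions as v7, borrowed from the parallel minor.

bIII, bVImaj7, v7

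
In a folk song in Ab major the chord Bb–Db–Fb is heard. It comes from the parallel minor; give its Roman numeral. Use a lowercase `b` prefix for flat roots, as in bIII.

ii°

Bb is scale degree 2 in Ab major. Bb–Db–Fb is a diminished chord — the form found in Ab minor, not the diatonic ii (Bbm). Borrowed into Ab major it is written ii°.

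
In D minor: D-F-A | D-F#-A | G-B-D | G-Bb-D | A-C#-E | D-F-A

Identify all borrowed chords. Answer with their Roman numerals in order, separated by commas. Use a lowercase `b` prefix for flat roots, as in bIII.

I, IV

In D minor (with V from harmonic minor) the diatonic chords are Dm, Edim, F, Gm, A, Bb, C. Of the given chords, D–F–A = Dm, G–Bb–D = Gm and A–C#–E = A are diatonic. D–F#–A is not: scale degree 1 in D minor carries Dm (i). In D major the chord on that degree is D, so here it functions as I, borrowed from the parallel major. G–B–D is not: scale degree 4 in D minor carries Gm (iv). In D major the chord on that degree is G, so here it functions as IV, borrowed from the parallel major.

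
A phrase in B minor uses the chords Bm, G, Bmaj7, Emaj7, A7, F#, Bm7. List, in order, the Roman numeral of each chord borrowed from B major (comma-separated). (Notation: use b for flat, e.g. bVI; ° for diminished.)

Imaj7, IVmaj7

B minor has the diatonic set Bm, C#dim, D, Em, F#, G, A (with V from harmonic minor). Bm, G, A7, F# and Bm7 all belong to that set. Bmaj7 (B–D#–F#–A#) is not: scale degree 1 in B minor carries Bm (i). In B major the chord on that degree is Bmaj7, so here it functions as Imaj7, borrowed from the parallel major. But Emaj7 (E–G#–B–D#) is foreign: the diatonic iv on degree 4 is Em, whereas Emaj7 comes from B major. It is labeled IVmaj7.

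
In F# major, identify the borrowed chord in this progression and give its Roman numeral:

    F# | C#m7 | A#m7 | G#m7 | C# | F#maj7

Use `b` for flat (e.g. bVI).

The diatonic triads in F# major are F#, G#m, A#m, B, C#, D#m, E#dim. Of the given chords, F#, A#m7, G#m7, C# and F#maj7 are diatonic. C#m7 (C#–E–G#–B) is not: scale degree 5 in F# major carries C# (V). In F# minor the chord on that degree is C#m7, so here it functions as v7, borrowed from the parallel minor.

v7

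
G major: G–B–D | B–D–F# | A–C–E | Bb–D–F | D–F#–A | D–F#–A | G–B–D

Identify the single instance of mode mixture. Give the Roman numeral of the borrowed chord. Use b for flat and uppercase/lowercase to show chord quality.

bIII

G major has the diatonic set G, Am, Bm, C, D, Em, F#dim. G–B–D = G, B–D–F# = Bm, A–C–E = Am and D–F#–A = D are all diatonic. Bb–D–F is not: scale degree 3 in G major carries Bm (iii). In G minor the chord on that degree is Bb, so here it functions as bIII, borrowed from the parallel minor.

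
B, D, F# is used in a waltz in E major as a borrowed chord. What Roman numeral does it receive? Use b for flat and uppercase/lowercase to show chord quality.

v

The root B is the diatonic 5th degree of E major; the borrowing shows in the chord quality. B–D–F# is a minor chord — the form found in E minor, not the diatonic V (B). Borrowed into E major it is written v.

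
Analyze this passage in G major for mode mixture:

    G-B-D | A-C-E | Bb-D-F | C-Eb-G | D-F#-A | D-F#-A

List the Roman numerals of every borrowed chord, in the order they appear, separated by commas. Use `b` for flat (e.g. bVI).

bIII, iv

The diatonic triads in G major are G, Am, Bm, C, D, Em, F#dim. G–B–D = G, A–C–E = Am and D–F#–A = D all belong to that set. Bb–D–F is not: scale degree 3 in G major carries Bm (iii). In G minor the chord on that degree is Bb, so here it functions as bIII, borrowed from the parallel minor. C–Eb–G is not: scale degree 4 in G major carries C (IV). In G minor the chord on that degree is Cm, so here it functions as iv, borrowed from the parallel minor.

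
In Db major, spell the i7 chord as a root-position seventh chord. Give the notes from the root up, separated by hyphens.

The root, Db, is scale degree 1 — the same note in Db major and Db minor; only the chord quality changes. In Db minor the chord on Db is Db–Fb–Ab–Cb.

Db-Fb-Ab-Cb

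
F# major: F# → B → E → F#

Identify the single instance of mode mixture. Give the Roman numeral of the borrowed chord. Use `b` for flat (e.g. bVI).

bVII

F# major has the diatonic set F#, G#m, A#m, B, C#, D#m, E#dim. F# and B are both diatonic. But E (E–G#–B) is foreign: the diatonic vii° on degree 7 is E#dim, whereas E comes from F# minor. It is labeled bVII.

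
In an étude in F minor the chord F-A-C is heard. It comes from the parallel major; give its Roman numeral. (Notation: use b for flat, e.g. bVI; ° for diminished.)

The root F is the diatonic 1st degree of F minor; the borrowing shows in the chord quality. Diatonically F minor has Fm (i) on that degree; F–A–C is instead the major chord native to F major, so it takes the label I.

I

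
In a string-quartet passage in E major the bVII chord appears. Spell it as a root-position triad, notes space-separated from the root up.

D F# A

The root of bVII is the lowered 7th degree: D# becomes D. In E minor the chord on D is D–F#–A.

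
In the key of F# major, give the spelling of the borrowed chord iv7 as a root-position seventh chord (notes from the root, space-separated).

iv7 is built on scale degree 4, which is B in both F# major and its parallel. In F# minor the chord on B is B–D–F#–A.

B D F# A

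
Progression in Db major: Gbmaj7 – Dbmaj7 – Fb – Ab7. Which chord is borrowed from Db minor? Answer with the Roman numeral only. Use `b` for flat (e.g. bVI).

bIII

In Db major the diatonic chords are Db, Ebm, Fm, Gb, Ab, Bbm, Cdim. Gbmaj7, Dbmaj7 and Ab7 all belong to that set. Fb (Fb–Ab–Cb) is not: scale degree 3 in Db major carries Fm (iii). In Db minor the chord on that degree is Fb, so here it functions as bIII, borrowed from the parallel minor.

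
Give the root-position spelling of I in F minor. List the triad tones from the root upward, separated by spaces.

F A C

I is built on scale degree 1, which is F in both F minor and its parallel. Stacking thirds in F major on F gives F–A–C.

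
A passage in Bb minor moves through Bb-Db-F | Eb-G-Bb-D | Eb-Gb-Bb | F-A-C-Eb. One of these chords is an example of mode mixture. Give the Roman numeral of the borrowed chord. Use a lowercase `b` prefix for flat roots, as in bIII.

The diatonic triads in Bb minor (with V from harmonic minor) are Bbm, Cdim, Db, Ebm, F, Gb, Ab. Of the given chords, Bb–Db–F = Bbm, Eb–Gb–Bb = Ebm and F–A–C–Eb = F7 are diatonic. Eb–G–Bb–D doesn't fit — on degree 4 Bb minor would have Ebm (iv). Ebmaj7 is the degree-4 chord of Bb major, so it is the borrowed IVmaj7.

IVmaj7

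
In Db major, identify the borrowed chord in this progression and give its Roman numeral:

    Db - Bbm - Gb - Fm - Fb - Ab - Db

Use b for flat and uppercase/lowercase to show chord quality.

In Db major the diatonic chords are Db, Ebm, Fm, Gb, Ab, Bbm, Cdim. Db, Bbm, Gb, Fm and Ab are all diatonic. But Fb (Fb–Ab–Cb) is foreign: the diatonic iii on degree 3 is Fm, whereas Fb comes from Db minor. It is labeled bIII.

bIII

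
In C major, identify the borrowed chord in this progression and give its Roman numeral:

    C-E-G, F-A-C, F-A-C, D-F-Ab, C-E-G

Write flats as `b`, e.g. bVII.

ii°

The diatonic triads in C major are C, Dm, Em, F, G, Am, Bdim. C–E–G = C and F–A–C = F are both diatonic. But D–F–Ab is foreign: the diatonic ii on degree 2 is Dm, whereas Ddim comes from C minor. It is labeled ii°.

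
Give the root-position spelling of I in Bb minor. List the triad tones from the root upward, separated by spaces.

I is built on scale degree 1, which is Bb in both Bb minor and its parallel. Stacking thirds in Bb major on Bb gives Bb–D–F.

Bb D F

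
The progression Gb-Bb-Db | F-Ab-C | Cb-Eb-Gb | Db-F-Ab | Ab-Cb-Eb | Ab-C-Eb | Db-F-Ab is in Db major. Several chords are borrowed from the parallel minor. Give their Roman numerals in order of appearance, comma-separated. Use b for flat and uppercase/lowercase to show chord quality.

bVII, v

Db major has the diatonic set Db, Ebm, Fm, Gb, Ab, Bbm, Cdim. Gb–Bb–Db = Gb, F–Ab–C = Fm, Db–F–Ab = Db and Ab–C–Eb = Ab all belong to that set. But Cb–Eb–Gb is foreign: the diatonic vii° on degree 7 is Cdim, whereas Cb comes from Db minor. It is labeled bVII. Ab–Cb–Eb doesn't fit — on degree 5 Db major would have Ab (V). Abm is the degree-5 chord of Db minor, so it is the borrowed v.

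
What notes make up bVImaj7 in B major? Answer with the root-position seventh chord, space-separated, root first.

G B D F#

bVImaj7 is built on the lowered scale degree 6. In B major degree 6 is G#; lowered it becomes G. Stacking thirds in B minor on G gives G–B–D–F#.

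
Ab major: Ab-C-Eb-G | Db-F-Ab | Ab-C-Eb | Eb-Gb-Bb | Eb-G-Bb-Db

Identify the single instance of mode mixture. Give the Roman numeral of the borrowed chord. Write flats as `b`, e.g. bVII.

v

Ab major has the diatonic set Ab, Bbm, Cm, Db, Eb, Fm, Gdim. Ab–C–Eb–G = Abmaj7, Db–F–Ab = Db, Ab–C–Eb = Ab and Eb–G–Bb–Db = Eb7 all belong to that set. Eb–Gb–Bb doesn't fit — on degree 5 Ab major would have Eb (V). Ebm is the degree-5 chord of Ab minor, so it is the borrowed v.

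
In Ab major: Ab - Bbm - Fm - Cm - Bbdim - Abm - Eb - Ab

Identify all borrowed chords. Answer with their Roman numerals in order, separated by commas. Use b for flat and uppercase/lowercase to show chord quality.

ii°, i

Ab major has the diatonic set Ab, Bbm, Cm, Db, Eb, Fm, Gdim. Ab, Bbm, Fm, Cm and Eb are all diatonic. Bbdim (Bb–Db–Fb) is not: scale degree 2 in Ab major carries Bbm (ii). In Ab minor the chord on that degree is Bbdim, so here it functions as ii°, borrowed from the parallel minor. Abm (Ab–Cb–Eb) doesn't fit — on degree 1 Ab major would have Ab (I). Abm is the degree-1 chord of Ab minor, so it is the borrowed i.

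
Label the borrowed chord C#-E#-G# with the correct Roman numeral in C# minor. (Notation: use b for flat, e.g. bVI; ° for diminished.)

I

The root C# is the diatonic 1st degree of C# minor; the borrowing shows in the chord quality. C#–E#–G# is a major chord — the form found in C# major, not the diatonic i (C#m). Borrowed into C# minor it is written I.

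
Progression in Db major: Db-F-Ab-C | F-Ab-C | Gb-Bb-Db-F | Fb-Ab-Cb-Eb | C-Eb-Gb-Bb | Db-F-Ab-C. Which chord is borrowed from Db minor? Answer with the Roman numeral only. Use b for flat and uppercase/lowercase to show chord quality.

bIIImaj7

The diatonic triads in Db major are Db, Ebm, Fm, Gb, Ab, Bbm, Cdim. Db–F–Ab–C = Dbmaj7, F–Ab–C = Fm, Gb–Bb–Db–F = Gbmaj7 and C–Eb–Gb–Bb = Cm7b5 all belong to that set. Fb–Ab–Cb–Eb is not: scale degree 3 in Db major carries Fm (iii). In Db minor the chord on that degree is Fbmaj7, so here it functions as bIIImaj7, borrowed from the parallel minor.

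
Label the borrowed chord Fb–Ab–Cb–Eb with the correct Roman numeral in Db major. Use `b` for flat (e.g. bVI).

bIIImaj7

The root Fb is the lowered 3rd scale degree — diatonically Db major has F there. Diatonically Db major has Fm (iii) on that degree; Fb–Ab–Cb–Eb is instead the major-seventh chord native to Db minor, so it takes the label bIIImaj7.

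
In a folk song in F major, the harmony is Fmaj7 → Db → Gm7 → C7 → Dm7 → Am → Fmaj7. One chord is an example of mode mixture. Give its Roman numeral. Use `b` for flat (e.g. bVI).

bVI

In F major the diatonic chords are F, Gm, Am, Bb, C, Dm, Edim. Of the given chords, Fmaj7, Gm7, C7, Dm7 and Am are diatonic. But Db (Db–F–Ab) is foreign: the diatonic vi on degree 6 is Dm, whereas Db comes from F minor. It is labeled bVI.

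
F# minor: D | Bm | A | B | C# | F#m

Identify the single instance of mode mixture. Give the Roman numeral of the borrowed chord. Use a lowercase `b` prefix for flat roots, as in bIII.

IV

In F# minor (with V from harmonic minor) the diatonic chords are F#m, G#dim, A, Bm, C#, D, E. Of the given chords, D, Bm, A, C# and F#m are diatonic. But B (B–D#–F#) is foreign: the diatonic iv on degree 4 is Bm, whereas B comes from F# major. It is labeled IV.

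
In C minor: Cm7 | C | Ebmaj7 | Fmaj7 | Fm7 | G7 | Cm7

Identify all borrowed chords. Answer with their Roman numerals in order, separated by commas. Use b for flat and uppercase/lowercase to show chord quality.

I, IVmaj7

In C minor (with V from harmonic minor) the diatonic chords are Cm, Ddim, Eb, Fm, G, Ab, Bb. Of the given chords, Cm7, Ebmaj7, Fm7 and G7 are diatonic. C (C–E–G) doesn't fit — on degree 1 C minor would have Cm (i). C is the degree-1 chord of C major, so it is the borrowed I. But Fmaj7 (F–A–C–E) is foreign: the diatonic iv on degree 4 is Fm, whereas Fmaj7 comes from C major. It is labeled IVmaj7.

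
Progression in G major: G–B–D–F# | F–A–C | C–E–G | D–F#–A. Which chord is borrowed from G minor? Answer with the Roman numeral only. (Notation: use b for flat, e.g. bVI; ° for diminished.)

G major has the diatonic set G, Am, Bm, C, D, Em, F#dim. G–B–D–F# = Gmaj7, C–E–G = C and D–F#–A = D are all diatonic. F–A–C is not: scale degree 7 in G major carries F#dim (vii°). In G minor the chord on that degree is F, so here it functions as bVII, borrowed from the parallel minor.

bVII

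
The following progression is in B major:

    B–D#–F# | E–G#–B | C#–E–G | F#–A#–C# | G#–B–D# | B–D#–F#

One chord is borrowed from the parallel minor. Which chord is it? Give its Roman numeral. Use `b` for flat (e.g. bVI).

ii°

In B major the diatonic chords are B, C#m, D#m, E, F#, G#m, A#dim. Of the given chords, B–D#–F# = B, E–G#–B = E, F#–A#–C# = F# and G#–B–D# = G#m are diatonic. C#–E–G doesn't fit — on degree 2 B major would have C#m (ii). C#dim is the degree-2 chord of B minor, so it is the borrowed ii°.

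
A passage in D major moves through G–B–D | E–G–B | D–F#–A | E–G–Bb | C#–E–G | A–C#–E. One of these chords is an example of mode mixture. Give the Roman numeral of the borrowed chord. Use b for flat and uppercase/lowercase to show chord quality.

ii°

In D major the diatonic chords are D, Em, F#m, G, A, Bm, C#dim. G–B–D = G, E–G–B = Em, D–F#–A = D, C#–E–G = C#dim and A–C#–E = A are all diatonic. E–G–Bb is not: scale degree 2 in D major carries Em (ii). In D minor the chord on that degree is Edim, so here it functions as ii°, borrowed from the parallel minor.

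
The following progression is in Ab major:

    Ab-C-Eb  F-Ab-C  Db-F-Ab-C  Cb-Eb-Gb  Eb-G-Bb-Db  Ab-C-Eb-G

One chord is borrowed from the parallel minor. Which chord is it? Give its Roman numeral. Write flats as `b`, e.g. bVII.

bIII

Ab major has the diatonic set Ab, Bbm, Cm, Db, Eb, Fm, Gdim. Ab–C–Eb = Ab, F–Ab–C = Fm, Db–F–Ab–C = Dbmaj7, Eb–G–Bb–Db = Eb7 and Ab–C–Eb–G = Abmaj7 are all diatonic. Cb–Eb–Gb is not: scale degree 3 in Ab major carries Cm (iii). In Ab minor the chord on that degree is Cb, so here it functions as bIII, borrowed from the parallel minor.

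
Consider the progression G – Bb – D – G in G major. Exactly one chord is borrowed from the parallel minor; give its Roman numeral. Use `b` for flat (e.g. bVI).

G major has the diatonic set G, Am, Bm, C, D, Em, F#dim. G and D both belong to that set. But Bb (Bb–D–F) is foreign: the diatonic iii on degree 3 is Bm, whereas Bb comes from G minor. It is labeled bIII.

bIII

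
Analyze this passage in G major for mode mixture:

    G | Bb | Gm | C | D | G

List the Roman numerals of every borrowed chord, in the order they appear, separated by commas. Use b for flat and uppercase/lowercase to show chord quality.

G major has the diatonic set G, Am, Bm, C, D, Em, F#dim. G, C and D are all diatonic. Bb (Bb–D–F) doesn't fit — on degree 3 G major would have Bm (iii). Bb is the degree-3 chord of G minor, so it is the borrowed bIII. Gm (G–Bb–D) doesn't fit — on degree 1 G major would have G (I). Gm is the degree-1 chord of G minor, so it is the borrowed i.

bIII, i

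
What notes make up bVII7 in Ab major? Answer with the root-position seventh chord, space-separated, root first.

Gb Bb Db Fb

Scale degree 7 in Ab major is G. bVII7 uses the lowered form, Gb, taken from Ab minor. Stacking thirds in Ab minor on Gb gives Gb–Bb–Db–Fb.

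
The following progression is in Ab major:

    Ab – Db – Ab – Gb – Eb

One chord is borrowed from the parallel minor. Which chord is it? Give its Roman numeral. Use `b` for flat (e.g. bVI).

bVII

In Ab major the diatonic chords are Ab, Bbm, Cm, Db, Eb, Fm, Gdim. Ab, Db and Eb are all diatonic. But Gb (Gb–Bb–Db) is foreign: the diatonic vii° on degree 7 is Gdim, whereas Gb comes from Ab minor. It is labeled bVII.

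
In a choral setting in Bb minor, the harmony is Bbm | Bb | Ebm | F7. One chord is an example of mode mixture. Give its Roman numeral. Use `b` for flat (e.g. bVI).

In Bb minor (with V from harmonic minor) the diatonic chords are Bbm, Cdim, Db, Ebm, F, Gb, Ab. Bbm, Ebm and F7 are all diatonic. Bb (Bb–D–F) is not: scale degree 1 in Bb minor carries Bbm (i). In Bb major the chord on that degree is Bb, so here it functions as I, borrowed from the parallel major.

I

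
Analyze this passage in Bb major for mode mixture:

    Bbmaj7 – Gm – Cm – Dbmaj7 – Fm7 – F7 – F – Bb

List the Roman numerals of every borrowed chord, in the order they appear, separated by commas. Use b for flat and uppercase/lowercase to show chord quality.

bIIImaj7, v7

Bb major has the diatonic set Bb, Cm, Dm, Eb, F, Gm, Adim. Bbmaj7, Gm, Cm, F7, F and Bb are all diatonic. Dbmaj7 (Db–F–Ab–C) is not: scale degree 3 in Bb major carries Dm (iii). In Bb minor the chord on that degree is Dbmaj7, so here it functions as bIIImaj7, borrowed from the parallel minor. But Fm7 (F–Ab–C–Eb) is foreign: the diatonic V on degree 5 is F, whereas Fm7 comes from Bb minor. It is labeled v7.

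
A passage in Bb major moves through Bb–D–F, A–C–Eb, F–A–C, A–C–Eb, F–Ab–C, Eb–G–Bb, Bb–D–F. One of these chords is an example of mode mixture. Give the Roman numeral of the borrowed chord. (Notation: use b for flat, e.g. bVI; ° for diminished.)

v

Bb major has the diatonic set Bb, Cm, Dm, Eb, F, Gm, Adim. Bb–D–F = Bb, A–C–Eb = Adim, F–A–C = F and Eb–G–Bb = Eb all belong to that set. F–Ab–C doesn't fit — on degree 5 Bb major would have F (V). Fm is the degree-5 chord of Bb minor, so it is the borrowed v.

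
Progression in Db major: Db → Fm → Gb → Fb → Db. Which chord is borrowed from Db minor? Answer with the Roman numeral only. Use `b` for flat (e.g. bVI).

bIII

Db major has the diatonic set Db, Ebm, Fm, Gb, Ab, Bbm, Cdim. Db, Fm and Gb all belong to that set. But Fb (Fb–Ab–Cb) is foreign: the diatonic iii on degree 3 is Fm, whereas Fb comes from Db minor. It is labeled bIII.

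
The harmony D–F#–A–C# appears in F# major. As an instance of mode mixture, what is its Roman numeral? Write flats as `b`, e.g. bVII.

The root D is the lowered 6th scale degree — diatonically F# major has D# there. The diatonic chord on degree 6 would be D#m (vi), but D–F#–A–C# is the major-seventh chord from F# minor. As a borrowed chord it is labeled bVImaj7.

bVImaj7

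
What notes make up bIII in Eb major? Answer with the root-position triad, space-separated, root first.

Scale degree 3 in Eb major is G. bIII uses the lowered form, Gb, taken from Eb minor. Building the major chord from the parallel minor on Gb: Gb–Bb–Db.

Gb Bb Db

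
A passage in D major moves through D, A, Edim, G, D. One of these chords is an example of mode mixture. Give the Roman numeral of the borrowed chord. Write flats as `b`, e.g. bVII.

ii°

D major has the diatonic set D, Em, F#m, G, A, Bm, C#dim. D, A and G all belong to that set. Edim (E–G–Bb) doesn't fit — on degree 2 D major would have Em (ii). Edim is the degree-2 chord of D minor, so it is the borrowed ii°.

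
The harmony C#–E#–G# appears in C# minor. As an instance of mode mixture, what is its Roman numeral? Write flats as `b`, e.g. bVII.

The root C# is the diatonic 1st degree of C# minor; the borrowing shows in the chord quality. Diatonically C# minor has C#m (i) on that degree; C#–E#–G# is instead the major chord native to C# major, so it takes the label I.

I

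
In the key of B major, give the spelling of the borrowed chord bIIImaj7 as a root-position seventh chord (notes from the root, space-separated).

bIIImaj7 is built on the lowered scale degree 3. In B major degree 3 is D#; lowered it becomes D. Stacking thirds in B minor on D gives D–F#–A–C#.

D F# A C#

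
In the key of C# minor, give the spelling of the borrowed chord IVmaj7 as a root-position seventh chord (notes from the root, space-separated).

The root, F#, is scale degree 4 — the same note in C# minor and C# major; only the chord quality changes. In C# major the chord on F# is F#–A#–C#–E#.

F# A# C# E#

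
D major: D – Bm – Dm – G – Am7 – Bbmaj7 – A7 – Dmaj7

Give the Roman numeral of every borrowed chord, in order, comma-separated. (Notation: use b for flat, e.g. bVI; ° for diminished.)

The diatonic triads in D major are D, Em, F#m, G, A, Bm, C#dim. Of the given chords, D, Bm, G, A7 and Dmaj7 are diatonic. Dm (D–F–A) is not: scale degree 1 in D major carries D (I). In D minor the chord on that degree is Dm, so here it functions as i, borrowed from the parallel minor. Am7 (A–C–E–G) is not: scale degree 5 in D major carries A (V). In D minor the chord on that degree is Am7, so here it functions as v7, borrowed from the parallel minor. Bbmaj7 (Bb–D–F–A) doesn't fit — on degree 6 D major would have Bm (vi). Bbmaj7 is the degree-6 chord of D minor, so it is the borrowed bVImaj7.

i, v7, bVImaj7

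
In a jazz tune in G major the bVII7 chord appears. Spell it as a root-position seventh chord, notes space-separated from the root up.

Scale degree 7 in G major is F#. bVII7 uses the lowered form, F, taken from G minor. Building the dominant-seventh chord from the parallel minor on F: F–A–C–Eb.

F A C Eb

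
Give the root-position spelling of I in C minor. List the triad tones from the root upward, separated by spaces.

C E G

The root, C, is scale degree 1 — the same note in C minor and C major; only the chord quality changes. In C major the chord on C is C–E–G.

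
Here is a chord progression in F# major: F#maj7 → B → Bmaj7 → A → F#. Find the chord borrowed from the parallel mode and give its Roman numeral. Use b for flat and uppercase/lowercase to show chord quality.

bIII

In F# major the diatonic chords are F#, G#m, A#m, B, C#, D#m, E#dim. Of the given chords, F#maj7, B, Bmaj7 and F# are diatonic. A (A–C#–E) doesn't fit — on degree 3 F# major would have A#m (iii). A is the degree-3 chord of F# minor, so it is the borrowed bIII.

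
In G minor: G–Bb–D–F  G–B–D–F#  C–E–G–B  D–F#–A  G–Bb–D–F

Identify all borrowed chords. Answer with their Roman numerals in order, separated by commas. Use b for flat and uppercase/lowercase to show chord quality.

G minor has the diatonic set Gm, Adim, Bb, Cm, D, Eb, F (with V from harmonic minor). G–Bb–D–F = Gm7 and D–F#–A = D both belong to that set. But G–B–D–F# is foreign: the diatonic i on degree 1 is Gm, whereas Gmaj7 comes from G major. It is labeled Imaj7. C–E–G–B is not: scale degree 4 in G minor carries Cm (iv). In G major the chord on that degree is Cmaj7, so here it functions as IVmaj7, borrowed from the parallel major.

Imaj7, IVmaj7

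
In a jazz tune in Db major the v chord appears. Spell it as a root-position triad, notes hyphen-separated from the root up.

v is built on scale degree 5, which is Ab in both Db major and its parallel. In Db minor the chord on Ab is Ab–Cb–Eb.

Ab-Cb-Eb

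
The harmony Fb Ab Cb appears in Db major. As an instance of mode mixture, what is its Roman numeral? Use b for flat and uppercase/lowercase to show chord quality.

In Db major scale degree 3 is F; Fb is its lowered form, from Db minor. Fb–Ab–Cb is a major chord — the form found in Db minor, not the diatonic iii (Fm). Borrowed into Db major it is written bIII.

bIII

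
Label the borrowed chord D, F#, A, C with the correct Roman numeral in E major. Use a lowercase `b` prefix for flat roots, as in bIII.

bVII7

In E major scale degree 7 is D#; D is its lowered form, from E minor. D–F#–A–C is a dominant-seventh chord — the form found in E minor, not the diatonic vii° (D#dim). Borrowed into E major it is written bVII7.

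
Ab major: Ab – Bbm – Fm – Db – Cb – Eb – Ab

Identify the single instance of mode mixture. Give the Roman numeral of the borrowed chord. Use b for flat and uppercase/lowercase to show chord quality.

bIII

The diatonic triads in Ab major are Ab, Bbm, Cm, Db, Eb, Fm, Gdim. Ab, Bbm, Fm, Db and Eb all belong to that set. But Cb (Cb–Eb–Gb) is foreign: the diatonic iii on degree 3 is Cm, whereas Cb comes from Ab minor. It is labeled bIII.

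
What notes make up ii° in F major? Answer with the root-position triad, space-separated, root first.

The root, G, is scale degree 2 — the same note in F major and F minor; only the chord quality changes. In F minor the chord on G is G–Bb–Db.

G Bb Db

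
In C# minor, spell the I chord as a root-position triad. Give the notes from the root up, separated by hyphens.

C#-E#-G#

The root, C#, is scale degree 1 — the same note in C# minor and C# major; only the chord quality changes. In C# major the chord on C# is C#–E#–G#.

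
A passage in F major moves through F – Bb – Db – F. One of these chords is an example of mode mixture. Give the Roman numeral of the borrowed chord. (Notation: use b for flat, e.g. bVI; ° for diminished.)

bVI

In F major the diatonic chords are F, Gm, Am, Bb, C, Dm, Edim. Of the given chords, F and Bb are diatonic. Db (Db–F–Ab) is not: scale degree 6 in F major carries Dm (vi). In F minor the chord on that degree is Db, so here it functions as bVI, borrowed from the parallel minor.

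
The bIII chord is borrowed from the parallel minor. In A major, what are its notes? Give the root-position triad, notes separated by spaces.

C E G

The root of bIII is the lowered 3rd degree: C# becomes C. Building the major chord from the parallel minor on C: C–E–G.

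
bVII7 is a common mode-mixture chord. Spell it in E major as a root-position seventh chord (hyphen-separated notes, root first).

D-F#-A-C

The root of bVII7 is the lowered 7th degree: D# becomes D. Building the dominant-seventh chord from the parallel minor on D: D–F#–A–C.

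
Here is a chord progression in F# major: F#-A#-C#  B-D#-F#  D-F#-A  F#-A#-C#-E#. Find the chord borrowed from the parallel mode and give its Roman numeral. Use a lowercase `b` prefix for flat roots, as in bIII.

F# major has the diatonic set F#, G#m, A#m, B, C#, D#m, E#dim. Of the given chords, F#–A#–C# = F#, B–D#–F# = B and F#–A#–C#–E# = F#maj7 are diatonic. D–F#–A doesn't fit — on degree 6 F# major would have D#m (vi). D is the degree-6 chord of F# minor, so it is the borrowed bVI.

bVI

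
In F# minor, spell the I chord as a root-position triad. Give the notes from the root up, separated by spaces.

F# A# C#

The root, F#, is scale degree 1 — the same note in F# minor and F# major; only the chord quality changes. Stacking thirds in F# major on F# gives F#–A#–C#.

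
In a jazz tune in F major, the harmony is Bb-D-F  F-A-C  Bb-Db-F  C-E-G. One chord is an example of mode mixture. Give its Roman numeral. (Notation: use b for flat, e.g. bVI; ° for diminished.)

F major has the diatonic set F, Gm, Am, Bb, C, Dm, Edim. Bb–D–F = Bb, F–A–C = F and C–E–G = C are all diatonic. But Bb–Db–F is foreign: the diatonic IV on degree 4 is Bb, whereas Bbm comes from F minor. It is labeled iv.

iv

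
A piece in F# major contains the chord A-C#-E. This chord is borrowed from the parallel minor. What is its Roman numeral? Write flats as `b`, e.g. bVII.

The root A is the lowered 3rd scale degree — diatonically F# major has A# there. Diatonically F# major has A#m (iii) on that degree; A–C#–E is instead the major chord native to F# minor, so it takes the label bIII.

bIII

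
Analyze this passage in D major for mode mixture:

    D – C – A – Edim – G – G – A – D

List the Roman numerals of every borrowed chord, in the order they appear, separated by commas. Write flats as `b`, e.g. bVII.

D major has the diatonic set D, Em, F#m, G, A, Bm, C#dim. D, A and G are all diatonic. C (C–E–G) doesn't fit — on degree 7 D major would have C#dim (vii°). C is the degree-7 chord of D minor, so it is the borrowed bVII. But Edim (E–G–Bb) is foreign: the diatonic ii on degree 2 is Em, whereas Edim comes from D minor. It is labeled ii°.

bVII, ii°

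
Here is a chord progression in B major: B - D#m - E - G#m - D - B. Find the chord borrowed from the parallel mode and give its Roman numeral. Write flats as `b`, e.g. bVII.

B major has the diatonic set B, C#m, D#m, E, F#, G#m, A#dim. Of the given chords, B, D#m, E and G#m are diatonic. D (D–F#–A) doesn't fit — on degree 3 B major would have D#m (iii). D is the degree-3 chord of B minor, so it is the borrowed bIII.

bIII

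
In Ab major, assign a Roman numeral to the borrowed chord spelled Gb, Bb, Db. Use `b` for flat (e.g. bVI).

bVII

Gb is the lowered form of scale degree 7 in Ab major (the diatonic degree 7 is G). Gb–Bb–Db is a major chord — the form found in Ab minor, not the diatonic vii° (Gdim). Borrowed into Ab major it is written bVII.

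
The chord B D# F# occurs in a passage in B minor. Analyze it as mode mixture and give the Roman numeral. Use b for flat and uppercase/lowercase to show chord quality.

B is scale degree 1 in B minor. The diatonic chord on degree 1 would be Bm (i), but B–D#–F# is the major chord from B major. As a borrowed chord it is labeled I.

I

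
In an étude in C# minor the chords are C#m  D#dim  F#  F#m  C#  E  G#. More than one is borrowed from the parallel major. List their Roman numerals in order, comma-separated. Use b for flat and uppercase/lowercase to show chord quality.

C# minor has the diatonic set C#m, D#dim, E, F#m, G#, A, B (with V from harmonic minor). Of the given chords, C#m, D#dim, F#m, E and G# are diatonic. F# (F#–A#–C#) is not: scale degree 4 in C# minor carries F#m (iv). In C# major the chord on that degree is F#, so here it functions as IV, borrowed from the parallel major. C# (C#–E#–G#) doesn't fit — on degree 1 C# minor would have C#m (i). C# is the degree-1 chord of C# major, so it is the borrowed I.

IV, I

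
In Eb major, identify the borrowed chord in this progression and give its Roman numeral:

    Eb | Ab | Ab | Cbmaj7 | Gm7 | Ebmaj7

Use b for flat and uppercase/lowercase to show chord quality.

bVImaj7

The diatonic triads in Eb major are Eb, Fm, Gm, Ab, Bb, Cm, Ddim. Of the given chords, Eb, Ab, Gm7 and Ebmaj7 are diatonic. Cbmaj7 (Cb–Eb–Gb–Bb) doesn't fit — on degree 6 Eb major would have Cm (vi). Cbmaj7 is the degree-6 chord of Eb minor, so it is the borrowed bVImaj7.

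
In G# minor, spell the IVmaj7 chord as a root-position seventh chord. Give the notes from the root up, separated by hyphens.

C#-E#-G#-B#

The root, C#, is scale degree 4 — the same note in G# minor and G# major; only the chord quality changes. In G# major the chord on C# is C#–E#–G#–B#.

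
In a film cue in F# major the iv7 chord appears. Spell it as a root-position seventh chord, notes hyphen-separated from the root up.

B-D-F#-A

The root, B, is scale degree 4 — the same note in F# major and F# minor; only the chord quality changes. Stacking thirds in F# minor on B gives B–D–F#–A.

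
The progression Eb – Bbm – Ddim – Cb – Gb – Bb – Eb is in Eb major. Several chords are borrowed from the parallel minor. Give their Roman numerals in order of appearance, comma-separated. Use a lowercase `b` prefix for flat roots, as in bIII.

v, bVI, bIII

In Eb major the diatonic chords are Eb, Fm, Gm, Ab, Bb, Cm, Ddim. Eb, Ddim and Bb are all diatonic. Bbm (Bb–Db–F) doesn't fit — on degree 5 Eb major would have Bb (V). Bbm is the degree-5 chord of Eb minor, so it is the borrowed v. Cb (Cb–Eb–Gb) doesn't fit — on degree 6 Eb major would have Cm (vi). Cb is the degree-6 chord of Eb minor, so it is the borrowed bVI. But Gb (Gb–Bb–Db) is foreign: the diatonic iii on degree 3 is Gm, whereas Gb comes from Eb minor. It is labeled bIII.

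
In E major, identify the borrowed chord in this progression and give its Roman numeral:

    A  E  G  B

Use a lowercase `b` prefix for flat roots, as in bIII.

bIII

E major has the diatonic set E, F#m, G#m, A, B, C#m, D#dim. A, E and B all belong to that set. But G (G–B–D) is foreign: the diatonic iii on degree 3 is G#m, whereas G comes from E minor. It is labeled bIII.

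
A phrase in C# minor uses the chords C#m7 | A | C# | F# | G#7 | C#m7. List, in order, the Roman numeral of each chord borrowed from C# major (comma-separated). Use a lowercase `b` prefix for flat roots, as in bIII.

I, IV

C# minor has the diatonic set C#m, D#dim, E, F#m, G#, A, B (with V from harmonic minor). C#m7, A and G#7 all belong to that set. C# (C#–E#–G#) is not: scale degree 1 in C# minor carries C#m (i). In C# major the chord on that degree is C#, so here it functions as I, borrowed from the parallel major. F# (F#–A#–C#) is not: scale degree 4 in C# minor carries F#m (iv). In C# major the chord on that degree is F#, so here it functions as IV, borrowed from the parallel major.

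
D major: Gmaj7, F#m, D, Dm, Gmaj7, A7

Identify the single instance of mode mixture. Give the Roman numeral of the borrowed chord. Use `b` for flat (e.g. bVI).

i

The diatonic triads in D major are D, Em, F#m, G, A, Bm, C#dim. Gmaj7, F#m, D and A7 are all diatonic. Dm (D–F–A) doesn't fit — on degree 1 D major would have D (I). Dm is the degree-1 chord of D minor, so it is the borrowed i.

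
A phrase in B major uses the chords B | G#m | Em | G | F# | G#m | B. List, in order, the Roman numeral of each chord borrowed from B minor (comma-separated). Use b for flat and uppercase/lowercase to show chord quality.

In B major the diatonic chords are B, C#m, D#m, E, F#, G#m, A#dim. Of the given chords, B, G#m and F# are diatonic. Em (E–G–B) doesn't fit — on degree 4 B major would have E (IV). Em is the degree-4 chord of B minor, so it is the borrowed iv. G (G–B–D) doesn't fit — on degree 6 B major would have G#m (vi). G is the degree-6 chord of B minor, so it is the borrowed bVI.

iv, bVI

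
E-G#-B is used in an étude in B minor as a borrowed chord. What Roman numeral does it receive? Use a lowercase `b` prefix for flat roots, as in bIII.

IV

E is scale degree 4 in B minor. E–G#–B is a major chord — the form found in B major, not the diatonic iv (Em). Borrowed into B minor it is written IV.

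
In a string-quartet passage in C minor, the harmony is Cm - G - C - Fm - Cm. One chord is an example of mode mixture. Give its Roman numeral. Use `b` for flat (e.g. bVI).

The diatonic triads in C minor (with V from harmonic minor) are Cm, Ddim, Eb, Fm, G, Ab, Bb. Of the given chords, Cm, G and Fm are diatonic. But C (C–E–G) is foreign: the diatonic i on degree 1 is Cm, whereas C comes from C major. It is labeled I.

I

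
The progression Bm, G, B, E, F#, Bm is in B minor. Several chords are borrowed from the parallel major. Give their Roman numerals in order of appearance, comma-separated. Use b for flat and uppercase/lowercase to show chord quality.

B minor has the diatonic set Bm, C#dim, D, Em, F#, G, A (with V from harmonic minor). Bm, G and F# are all diatonic. But B (B–D#–F#) is foreign: the diatonic i on degree 1 is Bm, whereas B comes from B major. It is labeled I. E (E–G#–B) is not: scale degree 4 in B minor carries Em (iv). In B major the chord on that degree is E, so here it functions as IV, borrowed from the parallel major.

I, IV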